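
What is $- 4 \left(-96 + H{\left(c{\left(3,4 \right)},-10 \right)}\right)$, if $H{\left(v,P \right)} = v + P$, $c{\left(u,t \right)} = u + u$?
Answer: $400$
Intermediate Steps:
$c{\left(u,t \right)} = 2 u$
$H{\left(v,P \right)} = P + v$
$- 4 \left(-96 + H{\left(c{\left(3,4 \right)},-10 \right)}\right) = - 4 \left(-96 + \left(-10 + 2 \cdot 3\right)\right) = - 4 \left(-96 + \left(-10 + 6\right)\right) = - 4 \left(-96 - 4\right) = \left(-4\right) \left(-100\right) = 400$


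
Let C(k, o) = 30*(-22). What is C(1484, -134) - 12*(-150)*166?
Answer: 298140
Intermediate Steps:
C(k, o) = -660
C(1484, -134) - 12*(-150)*166 = -660 - 12*(-150)*166 = -660 + 1800*166 = -660 + 298800 = 298140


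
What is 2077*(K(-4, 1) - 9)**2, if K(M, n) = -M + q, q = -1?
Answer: 74772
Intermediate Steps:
K(M, n) = -1 - M (K(M, n) = -M - 1 = -1 - M)
2077*(K(-4, 1) - 9)**2 = 2077*((-1 - 1*(-4)) - 9)**2 = 2077*((-1 + 4) - 9)**2 = 2077*(3 - 9)**2 = 2077*(-6)**2 = 2077*36 = 74772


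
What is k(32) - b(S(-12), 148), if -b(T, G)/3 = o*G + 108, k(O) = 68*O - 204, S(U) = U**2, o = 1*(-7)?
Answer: -812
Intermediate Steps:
o = -7
k(O) = -204 + 68*O
b(T, G) = -324 + 21*G (b(T, G) = -3*(-7*G + 108) = -3*(108 - 7*G) = -324 + 21*G)
k(32) - b(S(-12), 148) = (-204 + 68*32) - (-324 + 21*148) = (-204 + 2176) - (-324 + 3108) = 1972 - 1*2784 = 1972 - 2784 = -812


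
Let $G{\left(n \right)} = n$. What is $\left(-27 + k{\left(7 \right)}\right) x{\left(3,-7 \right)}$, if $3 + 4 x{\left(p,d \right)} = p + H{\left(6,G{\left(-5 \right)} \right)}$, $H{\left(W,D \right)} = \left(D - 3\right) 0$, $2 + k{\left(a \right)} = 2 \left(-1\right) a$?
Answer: $0$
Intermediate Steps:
$k{\left(a \right)} = -2 - 2 a$ ($k{\left(a \right)} = -2 + 2 \left(-1\right) a = -2 - 2 a$)
$H{\left(W,D \right)} = 0$ ($H{\left(W,D \right)} = \left(-3 + D\right) 0 = 0$)
$x{\left(p,d \right)} = - \frac{3}{4} + \frac{p}{4}$ ($x{\left(p,d \right)} = - \frac{3}{4} + \frac{p + 0}{4} = - \frac{3}{4} + \frac{p}{4}$)
$\left(-27 + k{\left(7 \right)}\right) x{\left(3,-7 \right)} = \left(-27 - 16\right) \left(- \frac{3}{4} + \frac{1}{4} \cdot 3\right) = \left(-27 - 16\right) \left(- \frac{3}{4} + \frac{3}{4}\right) = \left(-27 - 16\right) 0 = \left(-43\right) 0 = 0$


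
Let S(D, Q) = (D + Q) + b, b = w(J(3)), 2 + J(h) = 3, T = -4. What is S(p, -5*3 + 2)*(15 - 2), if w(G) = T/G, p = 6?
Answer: -143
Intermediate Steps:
J(h) = 1 (J(h) = -2 + 3 = 1)
w(G) = -4/G
b = -4 (b = -4/1 = -4*1 = -4)
S(D, Q) = -4 + D + Q (S(D, Q) = (D + Q) - 4 = -4 + D + Q)
S(p, -5*3 + 2)*(15 - 2) = (-4 + 6 + (-5*3 + 2))*(15 - 2) = (-4 + 6 + (-15 + 2))*13 = (-4 + 6 - 13)*13 = -11*13 = -143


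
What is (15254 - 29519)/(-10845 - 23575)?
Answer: 2853/6884 ≈ 0.41444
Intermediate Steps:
(15254 - 29519)/(-10845 - 23575) = -14265/(-34420) = -14265*(-1/34420) = 2853/6884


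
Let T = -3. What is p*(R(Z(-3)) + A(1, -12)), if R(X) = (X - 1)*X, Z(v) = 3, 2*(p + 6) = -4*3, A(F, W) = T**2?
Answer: -180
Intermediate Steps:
A(F, W) = 9 (A(F, W) = (-3)**2 = 9)
p = -12 (p = -6 + (-4*3)/2 = -6 + (1/2)*(-12) = -6 - 6 = -12)
R(X) = X*(-1 + X) (R(X) = (-1 + X)*X = X*(-1 + X))
p*(R(Z(-3)) + A(1, -12)) = -12*(3*(-1 + 3) + 9) = -12*(3*2 + 9) = -12*(6 + 9) = -12*15 = -180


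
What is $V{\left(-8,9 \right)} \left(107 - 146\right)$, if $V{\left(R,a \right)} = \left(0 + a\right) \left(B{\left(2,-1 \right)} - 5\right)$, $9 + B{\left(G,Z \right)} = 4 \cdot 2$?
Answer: $2106$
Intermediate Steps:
$B{\left(G,Z \right)} = -1$ ($B{\left(G,Z \right)} = -9 + 4 \cdot 2 = -9 + 8 = -1$)
$V{\left(R,a \right)} = - 6 a$ ($V{\left(R,a \right)} = \left(0 + a\right) \left(-1 - 5\right) = a \left(-6\right) = - 6 a$)
$V{\left(-8,9 \right)} \left(107 - 146\right) = \left(-6\right) 9 \left(107 - 146\right) = \left(-54\right) \left(-39\right) = 2106$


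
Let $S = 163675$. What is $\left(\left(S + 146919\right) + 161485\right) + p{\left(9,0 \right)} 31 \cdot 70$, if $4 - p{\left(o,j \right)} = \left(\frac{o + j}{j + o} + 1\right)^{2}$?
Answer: $472079$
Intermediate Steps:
$p{\left(o,j \right)} = 0$ ($p{\left(o,j \right)} = 4 - \left(\frac{o + j}{j + o} + 1\right)^{2} = 4 - \left(\frac{j + o}{j + o} + 1\right)^{2} = 4 - \left(1 + 1\right)^{2} = 4 - 2^{2} = 4 - 4 = 0$)
$\left(\left(S + 146919\right) + 161485\right) + p{\left(9,0 \right)} 31 \cdot 70 = \left(\left(163675 + 146919\right) + 161485\right) + 0 \cdot 31 \cdot 70 = \left(310594 + 161485\right) + 0 \cdot 70 = 472079 + 0 = 472079$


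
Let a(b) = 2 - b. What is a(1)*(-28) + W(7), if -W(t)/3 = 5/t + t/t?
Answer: -232/7 ≈ -33.143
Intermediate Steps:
W(t) = -3 - 15/t (W(t) = -3*(5/t + t/t) = -3*(5/t + 1) = -3*(1 + 5/t) = -3 - 15/t)
a(1)*(-28) + W(7) = (2 - 1*1)*(-28) + (-3 - 15/7) = (2 - 1)*(-28) + (-3 - 15*⅐) = 1*(-28) + (-3 - 15/7) = -28 - 36/7 = -232/7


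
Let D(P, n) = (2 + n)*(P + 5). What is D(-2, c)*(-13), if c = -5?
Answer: 117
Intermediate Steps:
D(P, n) = (2 + n)*(5 + P)
D(-2, c)*(-13) = (10 + 2*(-2) + 5*(-5) - 2*(-5))*(-13) = (10 - 4 - 25 + 10)*(-13) = -9*(-13) = 117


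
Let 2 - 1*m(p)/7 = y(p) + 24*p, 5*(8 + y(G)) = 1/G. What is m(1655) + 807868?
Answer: 4384905943/8275 ≈ 5.2990e+5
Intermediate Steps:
y(G) = -8 + 1/(5*G) (y(G) = -8 + (1/G)/5 = -8 + 1/(5*G))
m(p) = 70 - 168*p - 7/(5*p) (m(p) = 14 - 7*((-8 + 1/(5*p)) + 24*p) = 14 - 7*(-8 + 24*p + 1/(5*p)) = 14 + (56 - 168*p - 7/(5*p)) = 70 - 168*p - 7/(5*p))
m(1655) + 807868 = (70 - 168*1655 - 7/5/1655) + 807868 = (70 - 278040 - 7/5*1/1655) + 807868 = (70 - 278040 - 7/8275) + 807868 = -2300201757/8275 + 807868 = 4384905943/8275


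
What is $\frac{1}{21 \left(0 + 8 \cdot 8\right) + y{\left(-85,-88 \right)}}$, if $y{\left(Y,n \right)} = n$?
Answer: $\frac{1}{1256} \approx 0.00079618$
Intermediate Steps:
$\frac{1}{21 \left(0 + 8 \cdot 8\right) + y{\left(-85,-88 \right)}} = \frac{1}{21 \left(0 + 8 \cdot 8\right) - 88} = \frac{1}{21 \left(0 + 64\right) - 88} = \frac{1}{21 \cdot 64 - 88} = \frac{1}{1344 - 88} = \frac{1}{1256}$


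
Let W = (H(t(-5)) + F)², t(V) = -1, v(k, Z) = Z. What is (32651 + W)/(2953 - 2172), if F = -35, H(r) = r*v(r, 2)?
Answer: 34020/781 ≈ 43.560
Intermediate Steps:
H(r) = 2*r (H(r) = r*2 = 2*r)
W = 1369 (W = (2*(-1) - 35)² = (-2 - 35)² = (-37)² = 1369)
(32651 + W)/(2953 - 2172) = (32651 + 1369)/(2953 - 2172) = 34020/781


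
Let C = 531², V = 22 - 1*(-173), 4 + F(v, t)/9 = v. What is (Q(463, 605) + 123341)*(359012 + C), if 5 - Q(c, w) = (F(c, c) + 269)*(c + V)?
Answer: -1776683573942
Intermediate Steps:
F(v, t) = -36 + 9*v
V = 195 (V = 22 + 173 = 195)
C = 281961
Q(c, w) = 5 - (195 + c)*(233 + 9*c) (Q(c, w) = 5 - ((-36 + 9*c) + 269)*(c + 195) = 5 - (233 + 9*c)*(195 + c) = 5 - (195 + c)*(233 + 9*c))
(Q(463, 605) + 123341)*(359012 + C) = ((-45430 - 1988*463 - 9*463²) + 123341)*(359012 + 281961) = ((-45430 - 920444 - 9*214369) + 123341)*640973 = ((-45430 - 920444 - 1929321) + 123341)*640973 = (-2895195 + 123341)*640973 = -2771854*640973 = -1776683573942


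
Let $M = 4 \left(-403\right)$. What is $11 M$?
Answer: $-17732$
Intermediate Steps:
$M = -1612$
$11 M = 11 \left(-1612\right) = -17732$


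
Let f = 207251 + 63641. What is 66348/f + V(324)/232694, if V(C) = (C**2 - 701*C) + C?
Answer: -2195295687/7879367881 ≈ -0.27861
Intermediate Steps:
f = 270892
V(C) = C**2 - 700*C
66348/f + V(324)/232694 = 66348/270892 + (324*(-700 + 324))/232694 = 66348*(1/270892) + (324*(-376))*(1/232694) = 16587/67723 - 121824*1/232694 = 16587/67723 - 60912/116347 = -2195295687/7879367881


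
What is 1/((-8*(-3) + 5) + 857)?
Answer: 1/886 ≈ 0.0011287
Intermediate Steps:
1/((-8*(-3) + 5) + 857) = 1/((24 + 5) + 857) = 1/(29 + 857) = 1/886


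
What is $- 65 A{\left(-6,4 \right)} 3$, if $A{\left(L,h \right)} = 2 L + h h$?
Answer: $-780$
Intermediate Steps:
$A{\left(L,h \right)} = h^{2} + 2 L$ ($A{\left(L,h \right)} = 2 L + h^{2} = h^{2} + 2 L$)
$- 65 A{\left(-6,4 \right)} 3 = - 65 \left(4^{2} + 2 \left(-6\right)\right) 3 = - 65 \left(16 - 12\right) 3 = \left(-65\right) 4 \cdot 3 = \left(-260\right) 3 = -780$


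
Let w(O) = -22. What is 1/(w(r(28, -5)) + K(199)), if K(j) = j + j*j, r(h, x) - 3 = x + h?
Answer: 1/39778 ≈ 2.5140e-5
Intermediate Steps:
r(h, x) = 3 + h + x (r(h, x) = 3 + (x + h) = 3 + (h + x) = 3 + h + x)
K(j) = j + j²
1/(w(r(28, -5)) + K(199)) = 1/(-22 + 199*(1 + 199)) = 1/(-22 + 199*200) = 1/(-22 + 39800) = 1/39778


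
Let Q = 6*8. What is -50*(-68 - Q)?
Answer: 5800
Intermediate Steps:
Q = 48
-50*(-68 - Q) = -50*(-68 - 1*48) = -50*(-68 - 48) = -50*(-116) = 5800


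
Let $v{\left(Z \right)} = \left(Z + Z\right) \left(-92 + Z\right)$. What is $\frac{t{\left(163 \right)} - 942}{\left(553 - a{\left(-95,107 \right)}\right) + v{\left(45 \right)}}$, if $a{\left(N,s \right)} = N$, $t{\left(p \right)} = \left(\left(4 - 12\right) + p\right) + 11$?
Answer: $\frac{388}{1791} \approx 0.21664$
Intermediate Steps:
$t{\left(p \right)} = 3 + p$ ($t{\left(p \right)} = \left(\left(4 - 12\right) + p\right) + 11 = \left(-8 + p\right) + 11 = 3 + p$)
$v{\left(Z \right)} = 2 Z \left(-92 + Z\right)$
$\frac{t{\left(163 \right)} - 942}{\left(553 - a{\left(-95,107 \right)}\right) + v{\left(45 \right)}} = \frac{\left(3 + 163\right) - 942}{\left(553 - -95\right) + 2 \cdot 45 \left(-92 + 45\right)} = \frac{166 - 942}{\left(553 + 95\right) + 2 \cdot 45 \left(-47\right)} = - \frac{776}{648 - 4230} = - \frac{776}{-3582} = \left(-776\right) \left(- \frac{1}{3582}\right) = \frac{388}{1791}$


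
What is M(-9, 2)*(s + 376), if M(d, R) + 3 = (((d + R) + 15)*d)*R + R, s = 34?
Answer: -59450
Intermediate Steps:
M(d, R) = -3 + R + R*d*(15 + R + d) (M(d, R) = -3 + ((((d + R) + 15)*d)*R + R) = -3 + ((((R + d) + 15)*d)*R + R) = -3 + (((15 + R + d)*d)*R + R) = -3 + ((d*(15 + R + d))*R + R) = -3 + (R*d*(15 + R + d) + R) = -3 + (R + R*d*(15 + R + d)) = -3 + R + R*d*(15 + R + d))
M(-9, 2)*(s + 376) = (-3 + 2 + 2*(-9)² - 9*2² + 15*2*(-9))*(34 + 376) = (-3 + 2 + 2*81 - 9*4 - 270)*410 = (-3 + 2 + 162 - 36 - 270)*410 = -145*410 = -59450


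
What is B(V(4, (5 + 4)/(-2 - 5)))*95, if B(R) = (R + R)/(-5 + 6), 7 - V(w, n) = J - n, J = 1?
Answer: 6270/7 ≈ 895.71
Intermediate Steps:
V(w, n) = 6 + n (V(w, n) = 7 - (1 - n) = 7 + (-1 + n) = 6 + n)
B(R) = 2*R (B(R) = (2*R)/1 = (2*R)*1 = 2*R)
B(V(4, (5 + 4)/(-2 - 5)))*95 = (2*(6 + (5 + 4)/(-2 - 5)))*95 = (2*(6 + 9/(-7)))*95 = (2*(6 + 9*(-⅐)))*95 = (2*(6 - 9/7))*95 = (2*(33/7))*95 = (66/7)*95 = 6270/7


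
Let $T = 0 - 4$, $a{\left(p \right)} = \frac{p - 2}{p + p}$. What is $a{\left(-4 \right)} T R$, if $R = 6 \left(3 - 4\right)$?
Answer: $18$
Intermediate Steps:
$a{\left(p \right)} = \frac{-2 + p}{2 p}$
$R = -6$ ($R = 6 \left(-1\right) = -6$)
$T = -4$
$a{\left(-4 \right)} T R = \frac{-2 - 4}{2 \left(-4\right)} \left(-4\right) \left(-6\right) = \frac{1}{2} \left(- \frac{1}{4}\right) \left(-6\right) \left(-4\right) \left(-6\right) = \frac{3}{4} \left(-4\right) \left(-6\right) = \left(-3\right) \left(-6\right) = 18$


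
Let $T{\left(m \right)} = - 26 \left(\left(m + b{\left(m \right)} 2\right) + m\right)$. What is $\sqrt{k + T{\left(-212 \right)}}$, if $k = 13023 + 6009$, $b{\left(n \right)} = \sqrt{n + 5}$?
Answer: $2 \sqrt{7514 - 39 i \sqrt{23}} \approx 173.38 - 2.1575 i$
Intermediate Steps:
$b{\left(n \right)} = \sqrt{5 + n}$
$T{\left(m \right)} = - 52 m - 52 \sqrt{5 + m}$ ($T{\left(m \right)} = - 26 \left(\left(m + \sqrt{5 + m} 2\right) + m\right) = - 26 \left(\left(m + 2 \sqrt{5 + m}\right) + m\right) = - 26 \left(2 m + 2 \sqrt{5 + m}\right) = - 52 m - 52 \sqrt{5 + m}$)
$k = 19032$
$\sqrt{k + T{\left(-212 \right)}} = \sqrt{19032 - \left(-11024 + 52 \sqrt{5 - 212}\right)} = \sqrt{19032 + \left(11024 - 52 \sqrt{-207}\right)} = \sqrt{19032 + \left(11024 - 52 \cdot 3 i \sqrt{23}\right)} = \sqrt{19032 + \left(11024 - 156 i \sqrt{23}\right)} = \sqrt{30056 - 156 i \sqrt{23}}$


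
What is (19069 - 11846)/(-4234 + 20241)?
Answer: 7223/16007 ≈ 0.45124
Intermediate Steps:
(19069 - 11846)/(-4234 + 20241) = 7223/16007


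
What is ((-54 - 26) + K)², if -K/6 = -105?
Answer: 302500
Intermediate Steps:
K = 630 (K = -6*(-105) = 630)
((-54 - 26) + K)² = ((-54 - 26) + 630)² = (-80 + 630)² = 550² = 302500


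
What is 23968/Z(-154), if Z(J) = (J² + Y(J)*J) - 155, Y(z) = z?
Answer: 23968/47277 ≈ 0.50697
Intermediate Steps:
Z(J) = -155 + 2*J² (Z(J) = (J² + J*J) - 155 = (J² + J²) - 155 = 2*J² - 155 = -155 + 2*J²)
23968/Z(-154) = 23968/(-155 + 2*(-154)²) = 23968/(-155 + 2*23716) = 23968/(-155 + 47432) = 23968/47277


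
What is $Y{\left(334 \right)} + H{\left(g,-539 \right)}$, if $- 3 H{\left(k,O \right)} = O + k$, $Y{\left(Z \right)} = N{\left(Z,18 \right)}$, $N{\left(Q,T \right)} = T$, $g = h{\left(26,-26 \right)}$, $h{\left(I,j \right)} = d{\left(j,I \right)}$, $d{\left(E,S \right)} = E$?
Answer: $\frac{619}{3} \approx 206.33$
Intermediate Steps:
$h{\left(I,j \right)} = j$
$g = -26$
$Y{\left(Z \right)} = 18$
$H{\left(k,O \right)} = - \frac{O}{3} - \frac{k}{3}$ ($H{\left(k,O \right)} = - \frac{O + k}{3} = - \frac{O}{3} - \frac{k}{3}$)
$Y{\left(334 \right)} + H{\left(g,-539 \right)} = 18 - - \frac{565}{3} = 18 + \left(\frac{539}{3} + \frac{26}{3}\right) = 18 + \frac{565}{3} = \frac{619}{3}$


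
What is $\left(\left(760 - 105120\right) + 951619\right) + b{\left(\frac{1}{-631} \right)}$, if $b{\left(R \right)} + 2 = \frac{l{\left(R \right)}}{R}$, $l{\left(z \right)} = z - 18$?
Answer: $858616$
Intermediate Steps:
$l{\left(z \right)} = -18 + z$ ($l{\left(z \right)} = z - 18 = -18 + z$)
$b{\left(R \right)} = -2 + \frac{-18 + R}{R}$
$\left(\left(760 - 105120\right) + 951619\right) + b{\left(\frac{1}{-631} \right)} = \left(\left(760 - 105120\right) + 951619\right) + \frac{-18 - \frac{1}{-631}}{\frac{1}{-631}} = \left(\left(760 - 105120\right) + 951619\right) + \frac{-18 - - \frac{1}{631}}{- \frac{1}{631}} = \left(-104360 + 951619\right) - 631 \left(-18 + \frac{1}{631}\right) = 847259 - -11357 = 847259 + 11357 = 858616$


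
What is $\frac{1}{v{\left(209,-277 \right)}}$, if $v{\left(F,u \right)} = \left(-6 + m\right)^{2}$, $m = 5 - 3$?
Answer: $\frac{1}{16} \approx 0.0625$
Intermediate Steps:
$m = 2$
$v{\left(F,u \right)} = 16$ ($v{\left(F,u \right)} = \left(-6 + 2\right)^{2} = \left(-4\right)^{2} = 16$)
$\frac{1}{v{\left(209,-277 \right)}} = \frac{1}{16}$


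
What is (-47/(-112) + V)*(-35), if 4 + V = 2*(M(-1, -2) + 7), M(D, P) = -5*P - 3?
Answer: -13675/16 ≈ -854.69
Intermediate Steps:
M(D, P) = -3 - 5*P
V = 24 (V = -4 + 2*((-3 - 5*(-2)) + 7) = -4 + 2*((-3 + 10) + 7) = -4 + 2*(7 + 7) = -4 + 2*14 = -4 + 28 = 24)
(-47/(-112) + V)*(-35) = (-47/(-112) + 24)*(-35) = (-47*(-1/112) + 24)*(-35) = (47/112 + 24)*(-35) = (2735/112)*(-35) = -13675/16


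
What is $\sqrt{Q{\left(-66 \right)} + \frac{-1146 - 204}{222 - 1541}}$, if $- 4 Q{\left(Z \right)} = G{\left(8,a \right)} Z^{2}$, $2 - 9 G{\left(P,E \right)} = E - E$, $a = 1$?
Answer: $\frac{2 i \sqrt{104810378}}{1319} \approx 15.523 i$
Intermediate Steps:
$G{\left(P,E \right)} = \frac{2}{9}$ ($G{\left(P,E \right)} = \frac{2}{9} - \frac{E - E}{9} = \frac{2}{9} - 0 = \frac{2}{9} + 0 = \frac{2}{9}$)
$Q{\left(Z \right)} = - \frac{Z^{2}}{18}$ ($Q{\left(Z \right)} = - \frac{\frac{2}{9} Z^{2}}{4} = - \frac{Z^{2}}{18}$)
$\sqrt{Q{\left(-66 \right)} + \frac{-1146 - 204}{222 - 1541}} = \sqrt{- \frac{\left(-66\right)^{2}}{18} + \frac{-1146 - 204}{222 - 1541}} = \sqrt{\left(- \frac{1}{18}\right) 4356 - \frac{1350}{-1319}} = \sqrt{-242 - - \frac{1350}{1319}} = \sqrt{-242 + \frac{1350}{1319}} = \sqrt{- \frac{317848}{1319}} = \frac{2 i \sqrt{104810378}}{1319}$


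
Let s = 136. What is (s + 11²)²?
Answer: 66049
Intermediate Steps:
(s + 11²)² = (136 + 11²)² = (136 + 121)² = 257² = 66049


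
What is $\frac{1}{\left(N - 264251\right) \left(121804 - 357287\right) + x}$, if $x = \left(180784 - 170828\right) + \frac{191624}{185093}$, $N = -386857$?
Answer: $\frac{185093}{28379361110777784} \approx 6.5221 \cdot 10^{-12}$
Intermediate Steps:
$x = \frac{1842977532}{185093}$ ($x = \left(180784 - 170828\right) + 191624 \cdot \frac{1}{185093} = 9956 + \frac{191624}{185093} = \frac{1842977532}{185093} \approx 9957.0$)
$\frac{1}{\left(N - 264251\right) \left(121804 - 357287\right) + x} = \frac{1}{\left(-386857 - 264251\right) \left(121804 - 357287\right) + \frac{1842977532}{185093}} = \frac{1}{\left(-651108\right) \left(-235483\right) + \frac{1842977532}{185093}} = \frac{1}{153324865164 + \frac{1842977532}{185093}} = \frac{1}{\frac{28379361110777784}{185093}} = \frac{185093}{28379361110777784}$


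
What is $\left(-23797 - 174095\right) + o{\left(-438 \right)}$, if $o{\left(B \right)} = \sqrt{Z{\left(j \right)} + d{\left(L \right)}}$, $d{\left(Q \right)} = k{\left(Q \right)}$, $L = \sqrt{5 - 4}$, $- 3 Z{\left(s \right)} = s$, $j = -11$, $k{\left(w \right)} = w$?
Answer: $-197892 + \frac{\sqrt{42}}{3} \approx -1.9789 \cdot 10^{5}$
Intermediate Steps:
$Z{\left(s \right)} = - \frac{s}{3}$
$L = 1$ ($L = \sqrt{1} = 1$)
$d{\left(Q \right)} = Q$
$o{\left(B \right)} = \frac{\sqrt{42}}{3}$ ($o{\left(B \right)} = \sqrt{\left(- \frac{1}{3}\right) \left(-11\right) + 1} = \sqrt{\frac{11}{3} + 1} = \sqrt{\frac{14}{3}} = \frac{\sqrt{42}}{3}$)
$\left(-23797 - 174095\right) + o{\left(-438 \right)} = \left(-23797 - 174095\right) + \frac{\sqrt{42}}{3} = -197892 + \frac{\sqrt{42}}{3}$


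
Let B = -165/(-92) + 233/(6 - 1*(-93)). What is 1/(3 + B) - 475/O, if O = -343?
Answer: 34044169/22327585 ≈ 1.5248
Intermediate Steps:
B = 37771/9108 (B = -165*(-1/92) + 233/(6 + 93) = 165/92 + 233/99 = 37771/9108 ≈ 4.1470)
1/(3 + B) - 475/O = 1/(3 + 37771/9108) - 475/(-343) = 1/(65095/9108) - 475*(-1/343) = 9108/65095 + 475/343 = 34044169/22327585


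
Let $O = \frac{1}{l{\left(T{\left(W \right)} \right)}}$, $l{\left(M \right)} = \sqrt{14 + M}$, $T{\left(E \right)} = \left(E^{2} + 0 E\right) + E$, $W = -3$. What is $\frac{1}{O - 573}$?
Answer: $- \frac{11460}{6566579} - \frac{2 \sqrt{5}}{6566579} \approx -0.0017459$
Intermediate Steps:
$T{\left(E \right)} = E + E^{2}$ ($T{\left(E \right)} = \left(E^{2} + 0\right) + E = E^{2} + E = E + E^{2}$)
$O = \frac{\sqrt{5}}{10}$ ($O = \frac{1}{\sqrt{14 - 3 \left(1 - 3\right)}} = \frac{1}{\sqrt{14 - -6}} = \frac{1}{\sqrt{14 + 6}} = \frac{1}{\sqrt{20}} = \frac{1}{2 \sqrt{5}} = \frac{\sqrt{5}}{10} \approx 0.22361$)
$\frac{1}{O - 573} = \frac{1}{\frac{\sqrt{5}}{10} - 573} = \frac{1}{-573 + \frac{\sqrt{5}}{10}}$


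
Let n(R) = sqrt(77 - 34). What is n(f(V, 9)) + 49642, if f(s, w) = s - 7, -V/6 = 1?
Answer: 49642 + sqrt(43) ≈ 49649.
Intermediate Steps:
V = -6 (V = -6*1 = -6)
f(s, w) = -7 + s
n(R) = sqrt(43)
n(f(V, 9)) + 49642 = sqrt(43) + 49642 = 49642 + sqrt(43)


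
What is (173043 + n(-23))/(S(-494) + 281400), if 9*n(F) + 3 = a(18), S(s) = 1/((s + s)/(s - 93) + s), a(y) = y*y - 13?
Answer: 50017586450/81321785413 ≈ 0.61506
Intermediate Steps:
a(y) = -13 + y**2 (a(y) = y**2 - 13 = -13 + y**2)
S(s) = 1/(s + 2*s/(-93 + s)) (S(s) = 1/((2*s)/(-93 + s) + s) = 1/(2*s/(-93 + s) + s) = 1/(s + 2*s/(-93 + s)))
n(F) = 308/9 (n(F) = -1/3 + (-13 + 18**2)/9 = -1/3 + (-13 + 324)/9 = -1/3 + (1/9)*311 = -1/3 + 311/9 = 308/9)
(173043 + n(-23))/(S(-494) + 281400) = (173043 + 308/9)/((-93 - 494)/((-494)*(-91 - 494)) + 281400) = 1557695/(9*(-1/494*(-587)/(-585) + 281400)) = 1557695/(9*(-1/494*(-1/585)*(-587) + 281400)) = 1557695/(9*(-587/288990 + 281400)) = 1557695/(9*(81321785413/288990)) = (1557695/9)*(288990/81321785413) = 50017586450/81321785413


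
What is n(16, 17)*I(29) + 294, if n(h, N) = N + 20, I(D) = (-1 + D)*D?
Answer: 30338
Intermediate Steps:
I(D) = D*(-1 + D)
n(h, N) = 20 + N
n(16, 17)*I(29) + 294 = (20 + 17)*(29*(-1 + 29)) + 294 = 37*(29*28) + 294 = 37*812 + 294 = 30044 + 294 = 30338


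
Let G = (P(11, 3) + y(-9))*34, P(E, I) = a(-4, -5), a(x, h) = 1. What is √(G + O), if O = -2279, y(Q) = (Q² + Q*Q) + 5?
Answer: √3433 ≈ 58.592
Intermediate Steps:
y(Q) = 5 + 2*Q² (y(Q) = (Q² + Q²) + 5 = 2*Q² + 5 = 5 + 2*Q²)
P(E, I) = 1
G = 5712 (G = (1 + (5 + 2*(-9)²))*34 = (1 + (5 + 2*81))*34 = (1 + (5 + 162))*34 = (1 + 167)*34 = 168*34 = 5712)
√(G + O) = √(5712 - 2279) = √3433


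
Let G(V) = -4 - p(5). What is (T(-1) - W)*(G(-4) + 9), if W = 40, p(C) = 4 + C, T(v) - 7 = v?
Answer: 136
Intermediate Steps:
T(v) = 7 + v
G(V) = -13 (G(V) = -4 - (4 + 5) = -4 - 1*9 = -4 - 9 = -13)
(T(-1) - W)*(G(-4) + 9) = ((7 - 1) - 1*40)*(-13 + 9) = (6 - 40)*(-4) = -34*(-4) = 136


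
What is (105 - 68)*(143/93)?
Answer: 5291/93 ≈ 56.892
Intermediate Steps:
(105 - 68)*(143/93) = 37*(143*(1/93)) = 37*(143/93) = 5291/93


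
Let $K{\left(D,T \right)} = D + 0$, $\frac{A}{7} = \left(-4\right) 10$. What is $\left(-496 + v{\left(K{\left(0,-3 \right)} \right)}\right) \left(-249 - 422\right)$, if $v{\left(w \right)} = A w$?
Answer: $332816$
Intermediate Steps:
$A = -280$ ($A = 7 \left(\left(-4\right) 10\right) = 7 \left(-40\right) = -280$)
$K{\left(D,T \right)} = D$
$v{\left(w \right)} = - 280 w$
$\left(-496 + v{\left(K{\left(0,-3 \right)} \right)}\right) \left(-249 - 422\right) = \left(-496 - 0\right) \left(-249 - 422\right) = \left(-496 + 0\right) \left(-671\right) = \left(-496\right) \left(-671\right) = 332816$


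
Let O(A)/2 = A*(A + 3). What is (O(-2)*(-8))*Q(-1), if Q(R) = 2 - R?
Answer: 96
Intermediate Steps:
O(A) = 2*A*(3 + A) (O(A) = 2*(A*(A + 3)) = 2*(A*(3 + A)) = 2*A*(3 + A))
(O(-2)*(-8))*Q(-1) = ((2*(-2)*(3 - 2))*(-8))*(2 - 1*(-1)) = ((2*(-2)*1)*(-8))*(2 + 1) = -4*(-8)*3 = 32*3 = 96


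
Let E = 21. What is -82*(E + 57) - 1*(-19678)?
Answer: 13282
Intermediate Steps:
-82*(E + 57) - 1*(-19678) = -82*(21 + 57) - 1*(-19678) = -82*78 + 19678 = -6396 + 19678 = 13282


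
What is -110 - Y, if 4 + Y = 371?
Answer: -477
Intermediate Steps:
Y = 367 (Y = -4 + 371 = 367)
-110 - Y = -110 - 1*367 = -110 - 367 = -477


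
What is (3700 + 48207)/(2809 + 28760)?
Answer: 51907/31569 ≈ 1.6442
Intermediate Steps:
(3700 + 48207)/(2809 + 28760) = 51907/31569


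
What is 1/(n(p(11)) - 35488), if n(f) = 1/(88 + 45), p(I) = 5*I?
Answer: -133/4719903 ≈ -2.8179e-5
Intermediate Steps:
n(f) = 1/133
1/(n(p(11)) - 35488) = 1/(1/133 - 35488) = 1/(-4719903/133) = -133/4719903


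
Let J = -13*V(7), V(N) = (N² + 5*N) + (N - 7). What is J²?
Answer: 1192464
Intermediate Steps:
V(N) = -7 + N² + 6*N (V(N) = (N² + 5*N) + (-7 + N) = -7 + N² + 6*N)
J = -1092 (J = -13*(-7 + 7² + 6*7) = -13*(-7 + 49 + 42) = -13*84 = -1092)
J² = (-1092)² = 1192464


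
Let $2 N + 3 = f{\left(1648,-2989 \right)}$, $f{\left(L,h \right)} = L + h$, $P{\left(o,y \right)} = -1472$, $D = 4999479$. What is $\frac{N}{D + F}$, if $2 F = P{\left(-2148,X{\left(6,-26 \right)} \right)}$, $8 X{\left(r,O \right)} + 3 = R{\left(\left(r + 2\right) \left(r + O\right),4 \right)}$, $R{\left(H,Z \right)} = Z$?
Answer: $- \frac{672}{4998743} \approx -0.00013443$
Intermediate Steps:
$X{\left(r,O \right)} = \frac{1}{8}$ ($X{\left(r,O \right)} = - \frac{3}{8} + \frac{1}{8} \cdot 4 = - \frac{3}{8} + \frac{1}{2} = \frac{1}{8}$)
$N = -672$ ($N = - \frac{3}{2} + \frac{1648 - 2989}{2} = - \frac{3}{2} + \frac{1}{2} \left(-1341\right) = - \frac{3}{2} - \frac{1341}{2} = -672$)
$F = -736$ ($F = \frac{1}{2} \left(-1472\right) = -736$)
$\frac{N}{D + F} = - \frac{672}{4999479 - 736} = - \frac{672}{4998743}$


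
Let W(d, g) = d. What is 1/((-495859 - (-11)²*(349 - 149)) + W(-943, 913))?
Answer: -1/521002 ≈ -1.9194e-6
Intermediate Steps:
1/((-495859 - (-11)²*(349 - 149)) + W(-943, 913)) = 1/((-495859 - (-11)²*(349 - 149)) - 943) = 1/((-495859 - 121*200) - 943) = 1/((-495859 - 1*24200) - 943) = 1/((-495859 - 24200) - 943) = 1/(-520059 - 943) = 1/(-521002) = -1/521002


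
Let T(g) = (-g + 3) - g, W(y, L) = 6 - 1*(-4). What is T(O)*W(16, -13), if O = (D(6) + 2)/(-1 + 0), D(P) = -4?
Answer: -10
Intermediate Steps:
W(y, L) = 10 (W(y, L) = 6 + 4 = 10)
O = 2 (O = (-4 + 2)/(-1 + 0) = -2/(-1) = -2*(-1) = 2)
T(g) = 3 - 2*g (T(g) = (3 - g) - g = 3 - 2*g)
T(O)*W(16, -13) = (3 - 2*2)*10 = (3 - 4)*10 = -1*10 = -10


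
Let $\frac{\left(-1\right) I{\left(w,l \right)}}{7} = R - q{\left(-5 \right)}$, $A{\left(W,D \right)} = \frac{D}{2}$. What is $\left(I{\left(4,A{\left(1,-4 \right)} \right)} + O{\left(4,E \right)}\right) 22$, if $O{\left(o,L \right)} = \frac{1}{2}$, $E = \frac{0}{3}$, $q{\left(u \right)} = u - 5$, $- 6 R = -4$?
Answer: $- \frac{4895}{3} \approx -1631.7$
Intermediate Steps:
$R = \frac{2}{3}$ ($R = \left(- \frac{1}{6}\right) \left(-4\right) = \frac{2}{3} \approx 0.66667$)
$q{\left(u \right)} = -5 + u$ ($q{\left(u \right)} = u - 5 = -5 + u$)
$A{\left(W,D \right)} = \frac{D}{2}$ ($A{\left(W,D \right)} = D \frac{1}{2} = \frac{D}{2}$)
$E = 0$ ($E = 0 \cdot \frac{1}{3} = 0$)
$I{\left(w,l \right)} = - \frac{224}{3}$ ($I{\left(w,l \right)} = - 7 \left(\frac{2}{3} - \left(-5 - 5\right)\right) = - 7 \left(\frac{2}{3} - -10\right) = - 7 \left(\frac{2}{3} + 10\right) = \left(-7\right) \frac{32}{3} = - \frac{224}{3}$)
$O{\left(o,L \right)} = \frac{1}{2}$
$\left(I{\left(4,A{\left(1,-4 \right)} \right)} + O{\left(4,E \right)}\right) 22 = \left(- \frac{224}{3} + \frac{1}{2}\right) 22 = \left(- \frac{445}{6}\right) 22 = - \frac{4895}{3}$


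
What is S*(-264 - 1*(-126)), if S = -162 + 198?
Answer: -4968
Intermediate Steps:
S = 36
S*(-264 - 1*(-126)) = 36*(-264 - 1*(-126)) = 36*(-264 + 126) = 36*(-138) = -4968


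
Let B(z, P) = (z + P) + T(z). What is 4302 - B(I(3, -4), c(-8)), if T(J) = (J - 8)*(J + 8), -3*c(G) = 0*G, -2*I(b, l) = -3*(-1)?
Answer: 17461/4 ≈ 4365.3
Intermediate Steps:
I(b, l) = -3/2 (I(b, l) = -(-3)*(-1)/2 = -1/2*3 = -3/2)
c(G) = 0 (c(G) = -0*G = -1/3*0 = 0)
T(J) = (-8 + J)*(8 + J)
B(z, P) = -64 + P + z + z**2 (B(z, P) = (z + P) + (-64 + z**2) = (P + z) + (-64 + z**2) = -64 + P + z + z**2)
4302 - B(I(3, -4), c(-8)) = 4302 - (-64 + 0 - 3/2 + (-3/2)**2) = 4302 - (-64 + 0 - 3/2 + 9/4) = 4302 - 1*(-253/4) = 4302 + 253/4 = 17461/4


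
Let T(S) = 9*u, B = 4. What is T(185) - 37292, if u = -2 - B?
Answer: -37346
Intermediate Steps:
u = -6 (u = -2 - 1*4 = -2 - 4 = -6)
T(S) = -54 (T(S) = 9*(-6) = -54)
T(185) - 37292 = -54 - 37292 = -37346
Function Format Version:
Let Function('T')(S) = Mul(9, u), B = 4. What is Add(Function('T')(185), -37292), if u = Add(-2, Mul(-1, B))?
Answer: -37346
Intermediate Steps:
u = -6 (u = Add(-2, Mul(-1, 4)) = Add(-2, -4) = -6)
Function('T')(S) = -54 (Function('T')(S) = Mul(9, -6) = -54)
Add(Function('T')(185), -37292) = Add(-54, -37292) = -37346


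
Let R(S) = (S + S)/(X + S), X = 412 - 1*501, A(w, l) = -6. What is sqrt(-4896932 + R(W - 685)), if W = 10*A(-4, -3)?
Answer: I*sqrt(851522297883)/417 ≈ 2212.9*I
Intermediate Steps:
X = -89 (X = 412 - 501 = -89)
W = -60 (W = 10*(-6) = -60)
R(S) = 2*S/(-89 + S) (R(S) = (S + S)/(-89 + S) = (2*S)/(-89 + S) = 2*S/(-89 + S))
sqrt(-4896932 + R(W - 685)) = sqrt(-4896932 + 2*(-60 - 685)/(-89 + (-60 - 685))) = sqrt(-4896932 + 2*(-745)/(-89 - 745)) = sqrt(-4896932 + 2*(-745)/(-834)) = sqrt(-4896932 + 2*(-745)*(-1/834)) = sqrt(-4896932 + 745/417) = sqrt(-2042019899/417) = I*sqrt(851522297883)/417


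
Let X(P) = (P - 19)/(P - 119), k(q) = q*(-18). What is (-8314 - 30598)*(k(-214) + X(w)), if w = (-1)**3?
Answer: -449686528/3 ≈ -1.4990e+8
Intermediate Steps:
k(q) = -18*q
w = -1
X(P) = (-19 + P)/(-119 + P)
(-8314 - 30598)*(k(-214) + X(w)) = (-8314 - 30598)*(-18*(-214) + (-19 - 1)/(-119 - 1)) = -38912*(3852 - 20/(-120)) = -38912*(3852 - 1/120*(-20)) = -38912*(3852 + 1/6) = -38912*23113/6 = -449686528/3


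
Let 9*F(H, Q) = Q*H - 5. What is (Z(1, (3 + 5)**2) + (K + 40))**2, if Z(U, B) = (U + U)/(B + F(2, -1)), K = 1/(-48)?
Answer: 1194157200625/745945344 ≈ 1600.9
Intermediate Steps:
K = -1/48 ≈ -0.020833
F(H, Q) = -5/9 + H*Q/9 (F(H, Q) = (Q*H - 5)/9 = (H*Q - 5)/9 = (-5 + H*Q)/9 = -5/9 + H*Q/9)
Z(U, B) = 2*U/(-7/9 + B) (Z(U, B) = (U + U)/(B + (-5/9 + (1/9)*2*(-1))) = (2*U)/(B + (-5/9 - 2/9)) = (2*U)/(B - 7/9) = (2*U)/(-7/9 + B) = 2*U/(-7/9 + B))
(Z(1, (3 + 5)**2) + (K + 40))**2 = (18*1/(-7 + 9*(3 + 5)**2) + (-1/48 + 40))**2 = (18*1/(-7 + 9*8**2) + 1919/48)**2 = (18*1/(-7 + 9*64) + 1919/48)**2 = (18*1/(-7 + 576) + 1919/48)**2 = (18*1/569 + 1919/48)**2 = (18*1*(1/569) + 1919/48)**2 = (18/569 + 1919/48)**2 = (1092775/27312)**2 = 1194157200625/745945344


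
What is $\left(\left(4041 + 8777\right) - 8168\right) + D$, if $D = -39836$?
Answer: $-35186$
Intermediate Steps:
$\left(\left(4041 + 8777\right) - 8168\right) + D = \left(\left(4041 + 8777\right) - 8168\right) - 39836 = \left(12818 - 8168\right) - 39836 = 4650 - 39836 = -35186$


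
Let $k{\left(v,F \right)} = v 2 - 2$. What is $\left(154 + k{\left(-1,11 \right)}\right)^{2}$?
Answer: $22500$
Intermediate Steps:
$k{\left(v,F \right)} = -2 + 2 v$ ($k{\left(v,F \right)} = 2 v - 2 = -2 + 2 v$)
$\left(154 + k{\left(-1,11 \right)}\right)^{2} = \left(154 + \left(-2 + 2 \left(-1\right)\right)\right)^{2} = \left(154 - 4\right)^{2} = 150^{2} = 22500$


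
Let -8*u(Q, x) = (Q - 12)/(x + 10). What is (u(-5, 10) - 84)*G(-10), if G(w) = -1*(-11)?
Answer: -147653/160 ≈ -922.83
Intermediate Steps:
u(Q, x) = -(-12 + Q)/(8*(10 + x)) (u(Q, x) = -(Q - 12)/(8*(x + 10)) = -(-12 + Q)/(8*(10 + x)))
G(w) = 11
(u(-5, 10) - 84)*G(-10) = ((12 - 1*(-5))/(8*(10 + 10)) - 84)*11 = ((⅛)*(12 + 5)/20 - 84)*11 = ((⅛)*(1/20)*17 - 84)*11 = (17/160 - 84)*11 = -13423/160*11 = -147653/160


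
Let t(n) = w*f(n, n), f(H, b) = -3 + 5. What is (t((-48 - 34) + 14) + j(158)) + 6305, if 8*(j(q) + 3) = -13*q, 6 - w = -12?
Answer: 24325/4 ≈ 6081.3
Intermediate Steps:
w = 18 (w = 6 - 1*(-12) = 6 + 12 = 18)
f(H, b) = 2
j(q) = -3 - 13*q/8 (j(q) = -3 + (-13*q)/8 = -3 - 13*q/8)
t(n) = 36 (t(n) = 18*2 = 36)
(t((-48 - 34) + 14) + j(158)) + 6305 = (36 + (-3 - 13/8*158)) + 6305 = (36 + (-3 - 1027/4)) + 6305 = (36 - 1039/4) + 6305 = -895/4 + 6305 = 24325/4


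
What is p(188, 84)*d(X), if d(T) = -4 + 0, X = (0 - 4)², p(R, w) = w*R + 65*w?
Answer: -85008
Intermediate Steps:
p(R, w) = 65*w + R*w (p(R, w) = R*w + 65*w = 65*w + R*w)
X = 16 (X = (-4)² = 16)
d(T) = -4
p(188, 84)*d(X) = (84*(65 + 188))*(-4) = (84*253)*(-4) = 21252*(-4) = -85008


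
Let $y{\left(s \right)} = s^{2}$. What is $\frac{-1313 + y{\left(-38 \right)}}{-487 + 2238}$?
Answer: $\frac{131}{1751} \approx 0.074814$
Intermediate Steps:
$\frac{-1313 + y{\left(-38 \right)}}{-487 + 2238} = \frac{-1313 + \left(-38\right)^{2}}{-487 + 2238} = \frac{-1313 + 1444}{1751} = 131 \cdot \frac{1}{1751} = \frac{131}{1751}$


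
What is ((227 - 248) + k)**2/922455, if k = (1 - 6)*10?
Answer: 5041/922455 ≈ 0.0054648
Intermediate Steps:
k = -50 (k = -5*10 = -50)
((227 - 248) + k)**2/922455 = ((227 - 248) - 50)**2/922455 = (-21 - 50)**2*(1/922455) = (-71)**2*(1/922455) = 5041*(1/922455) = 5041/922455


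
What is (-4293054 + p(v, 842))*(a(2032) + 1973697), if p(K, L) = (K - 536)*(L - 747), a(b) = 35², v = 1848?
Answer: -8232292513708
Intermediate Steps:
a(b) = 1225
p(K, L) = (-747 + L)*(-536 + K) (p(K, L) = (-536 + K)*(-747 + L) = (-747 + L)*(-536 + K))
(-4293054 + p(v, 842))*(a(2032) + 1973697) = (-4293054 + (400392 - 747*1848 - 536*842 + 1848*842))*(1225 + 1973697) = (-4293054 + (400392 - 1380456 - 451312 + 1556016))*1974922 = (-4293054 + 124640)*1974922 = -4168414*1974922 = -8232292513708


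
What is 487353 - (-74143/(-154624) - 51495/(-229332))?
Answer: 1440135422891079/2955019264 ≈ 4.8735e+5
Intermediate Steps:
487353 - (-74143/(-154624) - 51495/(-229332)) = 487353 - (-74143*(-1/154624) - 51495*(-1/229332)) = 487353 - (74143/154624 + 17165/76444) = 487353 - 1*2080477113/2955019264 = 487353 - 2080477113/2955019264 = 1440135422891079/2955019264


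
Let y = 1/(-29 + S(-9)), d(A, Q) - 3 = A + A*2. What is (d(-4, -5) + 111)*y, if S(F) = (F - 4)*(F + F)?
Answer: 102/205 ≈ 0.49756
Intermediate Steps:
d(A, Q) = 3 + 3*A (d(A, Q) = 3 + (A + A*2) = 3 + (A + 2*A) = 3 + 3*A)
S(F) = 2*F*(-4 + F) (S(F) = (-4 + F)*(2*F) = 2*F*(-4 + F))
y = 1/205 (y = 1/(-29 + 2*(-9)*(-4 - 9)) = 1/(-29 + 2*(-9)*(-13)) = 1/(-29 + 234) = 1/205 ≈ 0.0048781)
(d(-4, -5) + 111)*y = ((3 + 3*(-4)) + 111)*(1/205) = ((3 - 12) + 111)*(1/205) = (-9 + 111)*(1/205) = 102*(1/205) = 102/205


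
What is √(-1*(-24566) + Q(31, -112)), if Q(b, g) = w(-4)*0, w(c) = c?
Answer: √24566 ≈ 156.74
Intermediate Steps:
Q(b, g) = 0 (Q(b, g) = -4*0 = 0)
√(-1*(-24566) + Q(31, -112)) = √(-1*(-24566) + 0) = √(24566 + 0) = √24566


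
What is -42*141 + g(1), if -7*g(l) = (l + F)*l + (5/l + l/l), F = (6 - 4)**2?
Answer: -41465/7 ≈ -5923.6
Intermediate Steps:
F = 4 (F = 2**2 = 4)
g(l) = -1/7 - 5/(7*l) - l*(4 + l)/7 (g(l) = -((l + 4)*l + (5/l + l/l))/7 = -((4 + l)*l + (5/l + 1))/7 = -(l*(4 + l) + (1 + 5/l))/7 = -(1 + 5/l + l*(4 + l))/7 = -1/7 - 5/(7*l) - l*(4 + l)/7)
-42*141 + g(1) = -42*141 + (1/7)*(-5 - 1*1*(1 + 1**2 + 4*1))/1 = -5922 + (1/7)*1*(-5 - 1*1*(1 + 1 + 4)) = -5922 + (1/7)*1*(-5 - 1*1*6) = -5922 + (1/7)*1*(-5 - 6) = -5922 + (1/7)*1*(-11) = -5922 - 11/7 = -41465/7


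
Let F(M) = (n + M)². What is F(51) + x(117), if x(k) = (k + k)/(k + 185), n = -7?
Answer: 292453/151 ≈ 1936.8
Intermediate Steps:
x(k) = 2*k/(185 + k) (x(k) = (2*k)/(185 + k) = 2*k/(185 + k))
F(M) = (-7 + M)²
F(51) + x(117) = (-7 + 51)² + 2*117/(185 + 117) = 44² + 2*117/302 = 1936 + 2*117*(1/302) = 1936 + 117/151 = 292453/151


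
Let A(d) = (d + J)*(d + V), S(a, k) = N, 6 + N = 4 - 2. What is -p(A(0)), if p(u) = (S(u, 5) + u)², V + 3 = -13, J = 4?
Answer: -4624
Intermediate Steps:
N = -4 (N = -6 + (4 - 2) = -6 + 2 = -4)
S(a, k) = -4
V = -16 (V = -3 - 13 = -16)
A(d) = (-16 + d)*(4 + d) (A(d) = (d + 4)*(d - 16) = (4 + d)*(-16 + d) = (-16 + d)*(4 + d))
p(u) = (-4 + u)²
-p(A(0)) = -(-4 + (-64 + 0² - 12*0))² = -(-4 + (-64 + 0 + 0))² = -(-4 - 64)² = -1*(-68)² = -1*4624 = -4624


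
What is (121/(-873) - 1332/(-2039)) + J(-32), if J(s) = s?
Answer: -56045387/1780047 ≈ -31.485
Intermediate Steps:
(121/(-873) - 1332/(-2039)) + J(-32) = (121/(-873) - 1332/(-2039)) - 32 = (121*(-1/873) - 1332*(-1/2039)) - 32 = (-121/873 + 1332/2039) - 32 = 916117/1780047 - 32 = -56045387/1780047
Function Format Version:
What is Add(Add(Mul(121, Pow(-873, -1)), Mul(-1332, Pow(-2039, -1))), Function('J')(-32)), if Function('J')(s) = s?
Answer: Rational(-56045387, 1780047) ≈ -31.485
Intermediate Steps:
Add(Add(Mul(121, Pow(-873, -1)), Mul(-1332, Pow(-2039, -1))), Function('J')(-32)) = Add(Add(Mul(121, Pow(-873, -1)), Mul(-1332, Pow(-2039, -1))), -32) = Add(Add(Mul(121, Rational(-1, 873)), Mul(-1332, Rational(-1, 2039))), -32) = Add(Add(Rational(-121, 873), Rational(1332, 2039)), -32) = Add(Rational(916117, 1780047), -32) = Rational(-56045387, 1780047)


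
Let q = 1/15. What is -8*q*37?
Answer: -296/15 ≈ -19.733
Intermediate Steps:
q = 1/15 ≈ 0.066667
-8*q*37 = -8*1/15*37 = -8/15*37 = -296/15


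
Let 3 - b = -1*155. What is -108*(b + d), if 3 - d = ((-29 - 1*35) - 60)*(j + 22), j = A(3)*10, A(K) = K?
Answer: -713772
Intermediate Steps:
b = 158 (b = 3 - (-1)*155 = 3 - 1*(-155) = 3 + 155 = 158)
j = 30 (j = 3*10 = 30)
d = 6451 (d = 3 - ((-29 - 1*35) - 60)*(30 + 22) = 3 - ((-29 - 35) - 60)*52 = 3 - (-64 - 60)*52 = 3 - (-124)*52 = 3 - 1*(-6448) = 3 + 6448 = 6451)
-108*(b + d) = -108*(158 + 6451) = -108*6609 = -713772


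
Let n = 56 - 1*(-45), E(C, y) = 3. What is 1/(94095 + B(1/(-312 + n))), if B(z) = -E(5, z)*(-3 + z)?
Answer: 211/19855947 ≈ 1.0627e-5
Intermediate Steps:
n = 101 (n = 56 + 45 = 101)
B(z) = 9 - 3*z (B(z) = -3*(-3 + z) = -(-9 + 3*z) = 9 - 3*z)
1/(94095 + B(1/(-312 + n))) = 1/(94095 + (9 - 3/(-312 + 101))) = 1/(94095 + (9 - 3/(-211))) = 1/(94095 + (9 - 3*(-1/211))) = 1/(94095 + (9 + 3/211)) = 1/(94095 + 1902/211) = 1/(19855947/211) = 211/19855947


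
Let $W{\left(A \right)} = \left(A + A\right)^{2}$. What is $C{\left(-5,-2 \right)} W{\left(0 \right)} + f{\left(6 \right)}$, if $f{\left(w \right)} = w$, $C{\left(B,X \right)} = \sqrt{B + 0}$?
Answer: $6$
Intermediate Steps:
$C{\left(B,X \right)} = \sqrt{B}$
$W{\left(A \right)} = 4 A^{2}$ ($W{\left(A \right)} = \left(2 A\right)^{2} = 4 A^{2}$)
$C{\left(-5,-2 \right)} W{\left(0 \right)} + f{\left(6 \right)} = \sqrt{-5} \cdot 4 \cdot 0^{2} + 6 = i \sqrt{5} \cdot 4 \cdot 0 + 6 = i \sqrt{5} \cdot 0 + 6 = 0 + 6 = 6$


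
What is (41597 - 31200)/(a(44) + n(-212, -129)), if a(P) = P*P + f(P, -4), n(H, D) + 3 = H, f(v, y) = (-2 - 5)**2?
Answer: 10397/1770 ≈ 5.8740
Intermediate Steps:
f(v, y) = 49 (f(v, y) = (-7)**2 = 49)
n(H, D) = -3 + H
a(P) = 49 + P**2 (a(P) = P*P + 49 = P**2 + 49 = 49 + P**2)
(41597 - 31200)/(a(44) + n(-212, -129)) = (41597 - 31200)/((49 + 44**2) + (-3 - 212)) = 10397/((49 + 1936) - 215) = 10397/(1985 - 215) = 10397/1770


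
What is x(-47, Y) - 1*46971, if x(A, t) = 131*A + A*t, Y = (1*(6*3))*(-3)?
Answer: -50590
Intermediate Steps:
Y = -54 (Y = (1*18)*(-3) = 18*(-3) = -54)
x(-47, Y) - 1*46971 = -47*(131 - 54) - 1*46971 = -47*77 - 46971 = -3619 - 46971 = -50590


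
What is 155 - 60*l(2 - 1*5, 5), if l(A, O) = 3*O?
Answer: -745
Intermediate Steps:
155 - 60*l(2 - 1*5, 5) = 155 - 180*5 = 155 - 60*15 = 155 - 900 = -745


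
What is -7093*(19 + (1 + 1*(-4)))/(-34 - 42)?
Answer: 28372/19 ≈ 1493.3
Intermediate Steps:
-7093*(19 + (1 + 1*(-4)))/(-34 - 42) = -7093*(19 + (1 - 4))/(-76) = -7093*(19 - 3)*(-1)/76 = -113488*(-1)/76 = -7093*(-4/19) = 28372/19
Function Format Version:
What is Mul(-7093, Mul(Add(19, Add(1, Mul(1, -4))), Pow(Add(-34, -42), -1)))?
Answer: Rational(28372, 19) ≈ 1493.3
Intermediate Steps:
Mul(-7093, Mul(Add(19, Add(1, Mul(1, -4))), Pow(Add(-34, -42), -1))) = Mul(-7093, Mul(Add(19, Add(1, -4)), Pow(-76, -1))) = Mul(-7093, Mul(Add(19, -3), Rational(-1, 76))) = Mul(-7093, Mul(16, Rational(-1, 76))) = Mul(-7093, Rational(-4, 19)) = Rational(28372, 19)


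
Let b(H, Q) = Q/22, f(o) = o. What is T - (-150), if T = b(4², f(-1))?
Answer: 3299/22 ≈ 149.95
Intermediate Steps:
b(H, Q) = Q/22 (b(H, Q) = Q*(1/22) = Q/22)
T = -1/22 (T = (1/22)*(-1) = -1/22 ≈ -0.045455)
T - (-150) = -1/22 - (-150) = -1/22 - 1*(-150) = -1/22 + 150 = 3299/22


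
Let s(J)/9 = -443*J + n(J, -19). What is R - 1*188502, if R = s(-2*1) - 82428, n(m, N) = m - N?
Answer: -262803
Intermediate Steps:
s(J) = 171 - 3978*J (s(J) = 9*(-443*J + (J - 1*(-19))) = 9*(-443*J + (J + 19)) = 9*(-443*J + (19 + J)) = 9*(19 - 442*J) = 171 - 3978*J)
R = -74301 (R = (171 - (-7956)) - 82428 = (171 - 3978*(-2)) - 82428 = (171 + 7956) - 82428 = 8127 - 82428 = -74301)
R - 1*188502 = -74301 - 1*188502 = -74301 - 188502 = -262803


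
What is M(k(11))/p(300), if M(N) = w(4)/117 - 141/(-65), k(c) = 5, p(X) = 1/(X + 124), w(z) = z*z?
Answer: 571976/585 ≈ 977.74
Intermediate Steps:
w(z) = z²
p(X) = 1/(124 + X)
M(N) = 1349/585 (M(N) = 4²/117 - 141/(-65) = 16*(1/117) - 141*(-1/65) = 16/117 + 141/65 = 1349/585)
M(k(11))/p(300) = 1349/(585*(1/(124 + 300))) = 1349/(585*(1/424)) = (1349/585)*424 = 571976/585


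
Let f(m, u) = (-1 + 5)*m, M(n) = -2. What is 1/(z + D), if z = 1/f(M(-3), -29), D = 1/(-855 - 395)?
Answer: -5000/629 ≈ -7.9491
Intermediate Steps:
f(m, u) = 4*m
D = -1/1250 (D = 1/(-1250) = -1/1250 ≈ -0.00080000)
z = -⅛ (z = 1/(4*(-2)) = 1/(-8) = -⅛ ≈ -0.12500)
1/(z + D) = 1/(-⅛ - 1/1250) = 1/(-629/5000) = -5000/629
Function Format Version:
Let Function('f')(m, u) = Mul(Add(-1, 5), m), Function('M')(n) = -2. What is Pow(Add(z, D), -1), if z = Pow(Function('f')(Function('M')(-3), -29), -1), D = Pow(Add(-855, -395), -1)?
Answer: Rational(-5000, 629) ≈ -7.9491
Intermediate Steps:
Function('f')(m, u) = Mul(4, m)
D = Rational(-1, 1250) (D = Pow(-1250, -1) = Rational(-1, 1250) ≈ -0.00080000)
z = Rational(-1, 8) (z = Pow(Mul(4, -2), -1) = Pow(-8, -1) = Rational(-1, 8) ≈ -0.12500)
Pow(Add(z, D), -1) = Pow(Add(Rational(-1, 8), Rational(-1, 1250)), -1) = Pow(Rational(-629, 5000), -1) = Rational(-5000, 629)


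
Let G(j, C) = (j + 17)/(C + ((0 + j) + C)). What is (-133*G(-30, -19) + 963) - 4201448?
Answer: -285634709/68 ≈ -4.2005e+6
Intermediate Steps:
G(j, C) = (17 + j)/(j + 2*C) (G(j, C) = (17 + j)/(C + (j + C)) = (17 + j)/(C + (C + j)) = (17 + j)/(j + 2*C))
(-133*G(-30, -19) + 963) - 4201448 = (-133*(17 - 30)/(-30 + 2*(-19)) + 963) - 4201448 = (-133*(-13)/(-30 - 38) + 963) - 4201448 = (-133*(-13)/(-68) + 963) - 4201448 = (-(-133)*(-13)/68 + 963) - 4201448 = (-133*13/68 + 963) - 4201448 = (-1729/68 + 963) - 4201448 = 63755/68 - 4201448 = -285634709/68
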